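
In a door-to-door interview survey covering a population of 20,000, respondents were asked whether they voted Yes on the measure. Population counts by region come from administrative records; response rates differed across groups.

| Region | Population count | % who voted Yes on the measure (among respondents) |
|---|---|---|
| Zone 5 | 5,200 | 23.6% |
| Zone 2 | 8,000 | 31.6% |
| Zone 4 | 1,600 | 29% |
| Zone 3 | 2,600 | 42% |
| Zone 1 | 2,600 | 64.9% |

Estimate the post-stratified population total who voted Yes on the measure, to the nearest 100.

Estimated count per cell = population count × respondent percentage:
  Zone 5: 5,200 × 23.6% = 1227.2
  Zone 2: 8,000 × 31.6% = 2528
  Zone 4: 1,600 × 29% = 464
  Zone 3: 2,600 × 42% = 1092
  Zone 1: 2,600 × 64.9% = 1687.4
Estimated total = 6998.6 → 7,000.

7,000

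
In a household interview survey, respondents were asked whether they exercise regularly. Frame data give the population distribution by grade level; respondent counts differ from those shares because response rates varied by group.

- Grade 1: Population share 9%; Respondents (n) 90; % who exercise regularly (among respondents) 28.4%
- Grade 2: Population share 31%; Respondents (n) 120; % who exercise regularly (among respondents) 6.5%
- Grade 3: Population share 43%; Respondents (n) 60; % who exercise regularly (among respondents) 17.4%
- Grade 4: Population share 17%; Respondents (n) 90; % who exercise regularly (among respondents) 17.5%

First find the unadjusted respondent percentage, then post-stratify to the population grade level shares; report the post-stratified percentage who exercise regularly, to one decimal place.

15.0%

Without adjustment, the pooled respondent share is:
  (90/360)×28.4 + (120/360)×6.5 + (60/360)×17.4 + (90/360)×17.5 = 16.5417%
Reweighting by population grade level shares:
  0.09×28.4 + 0.31×6.5 + 0.43×17.4 + 0.17×17.5 = 15.028%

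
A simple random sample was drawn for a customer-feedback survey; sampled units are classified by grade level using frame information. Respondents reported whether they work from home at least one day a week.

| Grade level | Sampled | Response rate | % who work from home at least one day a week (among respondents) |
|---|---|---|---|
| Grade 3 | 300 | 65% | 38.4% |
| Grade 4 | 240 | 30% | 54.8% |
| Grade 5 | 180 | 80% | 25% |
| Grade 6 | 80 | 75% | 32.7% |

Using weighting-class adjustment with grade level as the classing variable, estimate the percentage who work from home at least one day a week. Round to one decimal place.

39.7%

Weighting each respondent by the inverse class response rate inflates each class back to its sampled size, so the class weight is n_sampled:
  Grade 3: 300 × 38.4 = 11,520
  Grade 4: 240 × 54.8 = 13,152
  Grade 5: 180 × 25 = 4500
  Grade 6: 80 × 32.7 = 2616
Adjusted estimate = 31,788 / 800 = 39.735 → 39.7%.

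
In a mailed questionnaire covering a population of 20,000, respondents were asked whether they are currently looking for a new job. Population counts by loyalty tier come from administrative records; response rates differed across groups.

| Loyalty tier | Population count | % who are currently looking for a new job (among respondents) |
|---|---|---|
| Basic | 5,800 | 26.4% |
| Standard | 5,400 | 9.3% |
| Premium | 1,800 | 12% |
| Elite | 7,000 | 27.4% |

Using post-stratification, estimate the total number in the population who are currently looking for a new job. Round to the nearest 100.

4,200

Apply each group's respondent rate to its population count:
  Basic: 5,800 × 26.4% = 1531.2
  Standard: 5,400 × 9.3% = 502.2
  Premium: 1,800 × 12% = 216
  Elite: 7,000 × 27.4% = 1918
Estimated total = 4167.4 → 4,200.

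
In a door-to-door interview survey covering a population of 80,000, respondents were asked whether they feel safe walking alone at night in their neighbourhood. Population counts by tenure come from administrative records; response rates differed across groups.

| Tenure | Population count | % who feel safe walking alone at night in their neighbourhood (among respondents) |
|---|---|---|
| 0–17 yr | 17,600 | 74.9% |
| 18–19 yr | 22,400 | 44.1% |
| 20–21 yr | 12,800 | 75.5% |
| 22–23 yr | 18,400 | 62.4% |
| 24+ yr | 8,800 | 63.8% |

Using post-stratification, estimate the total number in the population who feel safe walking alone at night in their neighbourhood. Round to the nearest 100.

49,800

Each cell contributes its population count × the respondent rate:
  0–17 yr: 17,600 × 74.9% = 13182.4
  18–19 yr: 22,400 × 44.1% = 9878.4
  20–21 yr: 12,800 × 75.5% = 9664
  22–23 yr: 18,400 × 62.4% = 11481.6
  24+ yr: 8,800 × 63.8% = 5614.4
Estimated total = 49820.8 → 49,800.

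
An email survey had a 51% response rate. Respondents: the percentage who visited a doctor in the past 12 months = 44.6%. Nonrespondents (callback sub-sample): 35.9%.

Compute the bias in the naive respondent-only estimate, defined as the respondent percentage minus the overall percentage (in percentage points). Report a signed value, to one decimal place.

Nonresponse fraction = 1 − 0.51 = 0.49.
Bias = (nonresponse fraction) × (respondent percentage − nonrespondent percentage)
     = 0.49 × (44.6 − 35.9) = 0.49 × 8.7 = 4.263.

+4.3 percentage points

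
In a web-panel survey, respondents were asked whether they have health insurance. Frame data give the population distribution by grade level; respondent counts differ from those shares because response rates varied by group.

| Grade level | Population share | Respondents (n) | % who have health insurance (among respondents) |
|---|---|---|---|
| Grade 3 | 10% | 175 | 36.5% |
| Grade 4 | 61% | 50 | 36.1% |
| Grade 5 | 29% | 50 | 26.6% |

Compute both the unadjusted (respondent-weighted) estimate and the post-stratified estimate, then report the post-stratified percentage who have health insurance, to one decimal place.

33.4%

Unadjusted (pooled respondent) estimate weights by respondent counts:
  (175/275)×36.5 + (50/275)×36.1 + (50/275)×26.6 = 34.6273%
Post-stratified estimate weights by population shares:
  0.1×36.5 + 0.61×36.1 + 0.29×26.6 = 33.385%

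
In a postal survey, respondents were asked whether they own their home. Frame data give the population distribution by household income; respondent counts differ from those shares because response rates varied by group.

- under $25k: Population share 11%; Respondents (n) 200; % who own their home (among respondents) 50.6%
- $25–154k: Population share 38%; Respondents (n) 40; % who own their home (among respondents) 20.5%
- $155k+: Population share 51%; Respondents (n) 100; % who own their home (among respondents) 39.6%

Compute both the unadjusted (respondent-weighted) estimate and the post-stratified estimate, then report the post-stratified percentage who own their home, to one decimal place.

33.6%

Naive respondent-only estimate (weights = respondent counts):
  (200/340)×50.6 + (40/340)×20.5 + (100/340)×39.6 = 43.8235%
Post-stratifying to population shares instead:
  0.11×50.6 + 0.38×20.5 + 0.51×39.6 = 33.552%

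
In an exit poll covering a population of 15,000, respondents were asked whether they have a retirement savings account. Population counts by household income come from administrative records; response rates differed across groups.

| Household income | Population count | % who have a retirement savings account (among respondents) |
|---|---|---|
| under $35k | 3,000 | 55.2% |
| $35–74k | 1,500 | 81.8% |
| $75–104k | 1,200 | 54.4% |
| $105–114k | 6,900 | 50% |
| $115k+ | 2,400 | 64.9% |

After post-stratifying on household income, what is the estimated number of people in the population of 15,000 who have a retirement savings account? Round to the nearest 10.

Apply each group's respondent rate to its population count:
  under $35k: 3,000 × 55.2% = 1656
  $35–74k: 1,500 × 81.8% = 1227
  $75–104k: 1,200 × 54.4% = 652.8
  $105–114k: 6,900 × 50% = 3450
  $115k+: 2,400 × 64.9% = 1557.6
Estimated total = 8543.4 → 8,540.

8,540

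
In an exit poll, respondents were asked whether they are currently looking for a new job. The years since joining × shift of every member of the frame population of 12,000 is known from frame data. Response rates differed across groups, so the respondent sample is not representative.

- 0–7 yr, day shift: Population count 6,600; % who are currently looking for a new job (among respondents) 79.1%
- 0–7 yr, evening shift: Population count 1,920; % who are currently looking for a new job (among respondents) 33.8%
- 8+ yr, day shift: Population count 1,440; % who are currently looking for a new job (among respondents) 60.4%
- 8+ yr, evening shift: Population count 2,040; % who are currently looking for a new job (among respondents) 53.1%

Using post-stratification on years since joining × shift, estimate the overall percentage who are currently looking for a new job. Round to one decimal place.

65.2%

Reweight to the known years since joining × shift distribution:
  0–7 yr, day shift: (6,600/12,000) × 79.1 = 43.505
  0–7 yr, evening shift: (1,920/12,000) × 33.8 = 5.408
  8+ yr, day shift: (1,440/12,000) × 60.4 = 7.248
  8+ yr, evening shift: (2,040/12,000) × 53.1 = 9.027
Post-stratified estimate = 65.188 → 65.2%.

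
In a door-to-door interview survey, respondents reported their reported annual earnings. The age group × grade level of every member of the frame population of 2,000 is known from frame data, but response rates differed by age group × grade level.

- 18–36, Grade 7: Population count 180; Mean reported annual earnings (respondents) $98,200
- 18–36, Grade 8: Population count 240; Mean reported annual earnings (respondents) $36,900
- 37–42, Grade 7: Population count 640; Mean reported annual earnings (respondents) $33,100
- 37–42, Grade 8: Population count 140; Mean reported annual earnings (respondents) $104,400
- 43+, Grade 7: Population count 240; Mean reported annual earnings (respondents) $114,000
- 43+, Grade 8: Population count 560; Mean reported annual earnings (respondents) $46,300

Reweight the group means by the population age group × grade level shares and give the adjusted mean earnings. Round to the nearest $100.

$57,800

Post-stratification weights by population share, not respondent share:
  18–36, Grade 7: (180/2,000) × 98,200 = 8838
  18–36, Grade 8: (240/2,000) × 36,900 = 4428
  37–42, Grade 7: (640/2,000) × 33,100 = 10,592
  37–42, Grade 8: (140/2,000) × 104,400 = 7308
  43+, Grade 7: (240/2,000) × 114,000 = 13,680
  43+, Grade 8: (560/2,000) × 46,300 = 12,964
Post-stratified estimate = 57,810 → $57,800.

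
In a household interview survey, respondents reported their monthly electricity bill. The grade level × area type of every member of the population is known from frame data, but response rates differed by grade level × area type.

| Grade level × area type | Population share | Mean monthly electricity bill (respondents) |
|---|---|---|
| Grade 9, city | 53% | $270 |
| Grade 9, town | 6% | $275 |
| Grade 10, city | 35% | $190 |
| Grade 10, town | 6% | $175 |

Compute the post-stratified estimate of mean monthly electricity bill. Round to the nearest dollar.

$237

Reweight to the known grade level × area type distribution:
  Grade 9, city: 0.53 × 270 = 143.1
  Grade 9, town: 0.06 × 275 = 16.5
  Grade 10, city: 0.35 × 190 = 66.5
  Grade 10, town: 0.06 × 175 = 10.5
Post-stratified estimate = 236.6 → $237.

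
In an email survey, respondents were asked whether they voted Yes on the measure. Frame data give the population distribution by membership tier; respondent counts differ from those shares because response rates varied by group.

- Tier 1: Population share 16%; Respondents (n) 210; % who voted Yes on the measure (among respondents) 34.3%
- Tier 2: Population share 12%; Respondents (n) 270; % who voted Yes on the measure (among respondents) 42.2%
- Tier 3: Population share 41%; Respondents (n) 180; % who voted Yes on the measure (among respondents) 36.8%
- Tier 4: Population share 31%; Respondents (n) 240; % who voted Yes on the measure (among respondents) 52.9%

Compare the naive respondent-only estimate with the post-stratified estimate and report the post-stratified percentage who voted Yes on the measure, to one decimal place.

Naive respondent-only estimate (weights = respondent counts):
  (210/900)×34.3 + (270/900)×42.2 + (180/900)×36.8 + (240/900)×52.9 = 42.13%
Post-stratified estimate weights by population shares:
  0.16×34.3 + 0.12×42.2 + 0.41×36.8 + 0.31×52.9 = 42.039%

42.0%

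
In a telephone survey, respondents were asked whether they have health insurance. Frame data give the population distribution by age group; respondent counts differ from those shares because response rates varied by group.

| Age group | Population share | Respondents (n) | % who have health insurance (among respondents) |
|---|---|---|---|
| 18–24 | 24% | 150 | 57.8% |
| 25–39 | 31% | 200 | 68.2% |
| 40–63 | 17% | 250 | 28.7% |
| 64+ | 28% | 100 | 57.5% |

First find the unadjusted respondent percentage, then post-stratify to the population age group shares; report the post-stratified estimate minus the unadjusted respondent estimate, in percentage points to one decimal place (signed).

+5.7 percentage points

Without adjustment, the pooled respondent share is:
  (150/700)×57.8 + (200/700)×68.2 + (250/700)×28.7 + (100/700)×57.5 = 50.3357%
Post-stratifying to population shares instead:
  0.24×57.8 + 0.31×68.2 + 0.17×28.7 + 0.28×57.5 = 55.993%
Difference = 55.993 − 50.3357 = 5.6573 pp.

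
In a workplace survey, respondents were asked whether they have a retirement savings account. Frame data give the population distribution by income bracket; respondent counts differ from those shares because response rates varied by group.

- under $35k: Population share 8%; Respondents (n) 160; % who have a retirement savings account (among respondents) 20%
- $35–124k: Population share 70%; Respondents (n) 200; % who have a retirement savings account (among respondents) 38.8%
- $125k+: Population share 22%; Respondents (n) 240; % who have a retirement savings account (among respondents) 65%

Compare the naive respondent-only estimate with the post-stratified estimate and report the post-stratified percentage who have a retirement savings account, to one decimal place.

43.1%

Unadjusted (pooled respondent) estimate weights by respondent counts:
  (160/600)×20 + (200/600)×38.8 + (240/600)×65 = 44.2667%
Reweighting by population income bracket shares:
  0.08×20 + 0.7×38.8 + 0.22×65 = 43.06%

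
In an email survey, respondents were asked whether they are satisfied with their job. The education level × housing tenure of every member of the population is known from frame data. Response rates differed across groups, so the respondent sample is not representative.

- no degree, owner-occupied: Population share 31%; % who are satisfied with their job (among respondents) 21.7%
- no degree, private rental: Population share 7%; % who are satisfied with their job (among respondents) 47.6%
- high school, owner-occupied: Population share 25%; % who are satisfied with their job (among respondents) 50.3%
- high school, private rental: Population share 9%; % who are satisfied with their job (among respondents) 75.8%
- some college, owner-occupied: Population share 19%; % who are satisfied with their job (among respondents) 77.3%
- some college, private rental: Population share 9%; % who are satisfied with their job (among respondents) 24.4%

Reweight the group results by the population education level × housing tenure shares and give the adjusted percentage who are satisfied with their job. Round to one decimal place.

Each cell contributes population-share × respondent value:
  no degree, owner-occupied: 0.31 × 21.7 = 6.727
  no degree, private rental: 0.07 × 47.6 = 3.332
  high school, owner-occupied: 0.25 × 50.3 = 12.575
  high school, private rental: 0.09 × 75.8 = 6.822
  some college, owner-occupied: 0.19 × 77.3 = 14.687
  some college, private rental: 0.09 × 24.4 = 2.196
Post-stratified estimate = 46.339 → 46.3%.

46.3%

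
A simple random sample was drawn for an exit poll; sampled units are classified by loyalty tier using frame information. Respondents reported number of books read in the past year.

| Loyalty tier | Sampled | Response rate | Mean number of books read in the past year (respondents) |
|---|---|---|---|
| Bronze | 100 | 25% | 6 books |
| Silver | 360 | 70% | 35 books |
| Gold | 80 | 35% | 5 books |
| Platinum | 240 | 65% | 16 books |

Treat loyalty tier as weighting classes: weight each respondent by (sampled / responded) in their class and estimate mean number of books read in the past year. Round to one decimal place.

Each respondent's weight = sampled/responded in their class; summing within a class gives n_sampled, so:
  Bronze: 100 × 6 = 600
  Silver: 360 × 35 = 12,600
  Gold: 80 × 5 = 400
  Platinum: 240 × 16 = 3840
Adjusted estimate = 17,440 / 780 = 22.359 → 22.4.

22.4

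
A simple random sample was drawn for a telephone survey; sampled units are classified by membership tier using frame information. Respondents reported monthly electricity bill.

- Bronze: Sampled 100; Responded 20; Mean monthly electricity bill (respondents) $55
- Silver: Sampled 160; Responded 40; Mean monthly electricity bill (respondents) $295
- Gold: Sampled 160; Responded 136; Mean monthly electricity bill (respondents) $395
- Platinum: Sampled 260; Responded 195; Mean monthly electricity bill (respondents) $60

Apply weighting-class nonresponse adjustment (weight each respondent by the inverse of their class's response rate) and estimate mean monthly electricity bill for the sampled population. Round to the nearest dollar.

Response rates by class: Bronze 20/100 = 20%, Silver 40/160 = 25%, Gold 136/160 = 85%, Platinum 195/260 = 75%.
With weight = n_sampled/n_responded per class, the weighted class total is n_sampled:
  Bronze: 100 × 55 = 5500
  Silver: 160 × 295 = 47,200
  Gold: 160 × 395 = 63,200
  Platinum: 260 × 60 = 15,600
Adjusted estimate = 131,500 / 680 = 193.382 → $193.

$193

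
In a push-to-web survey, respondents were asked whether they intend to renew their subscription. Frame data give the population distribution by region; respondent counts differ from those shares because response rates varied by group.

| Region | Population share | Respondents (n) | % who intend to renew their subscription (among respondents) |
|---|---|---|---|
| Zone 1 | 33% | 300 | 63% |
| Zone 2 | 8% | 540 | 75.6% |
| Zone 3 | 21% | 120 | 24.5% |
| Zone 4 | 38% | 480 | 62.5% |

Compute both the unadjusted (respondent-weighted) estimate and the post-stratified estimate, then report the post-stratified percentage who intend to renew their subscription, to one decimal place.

Without adjustment, the pooled respondent share is:
  (300/1440)×63 + (540/1440)×75.6 + (120/1440)×24.5 + (480/1440)×62.5 = 64.35%
Reweighting by population region shares:
  0.33×63 + 0.08×75.6 + 0.21×24.5 + 0.38×62.5 = 55.733%

55.7%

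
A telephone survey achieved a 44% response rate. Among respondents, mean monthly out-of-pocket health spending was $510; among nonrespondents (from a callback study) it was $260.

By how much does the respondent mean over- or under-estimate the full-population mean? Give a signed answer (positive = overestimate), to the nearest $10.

+$140

Nonresponse fraction = 1 − 0.44 = 0.56.
Bias = (nonresponse fraction) × (respondent mean − nonrespondent mean)
     = 0.56 × (510 − 260) = 0.56 × 250 = 140.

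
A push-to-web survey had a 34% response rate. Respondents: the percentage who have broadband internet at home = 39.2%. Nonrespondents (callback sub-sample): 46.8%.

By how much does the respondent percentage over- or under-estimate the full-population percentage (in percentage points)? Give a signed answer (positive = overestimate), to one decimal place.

Nonresponse fraction = 1 − 0.34 = 0.66.
Bias = (nonresponse fraction) × (respondent percentage − nonrespondent percentage)
     = 0.66 × (39.2 − 46.8) = 0.66 × -7.6 = -5.016.

-5.0 percentage points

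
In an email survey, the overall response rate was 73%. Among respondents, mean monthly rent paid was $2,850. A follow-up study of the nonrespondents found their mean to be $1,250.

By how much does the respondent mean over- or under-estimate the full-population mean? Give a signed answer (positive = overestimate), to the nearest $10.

Nonresponse fraction = 1 − 0.73 = 0.27.
Bias = (nonresponse fraction) × (respondent mean − nonrespondent mean)
     = 0.27 × (2850 − 1250) = 0.27 × 1600 = 432.

+$430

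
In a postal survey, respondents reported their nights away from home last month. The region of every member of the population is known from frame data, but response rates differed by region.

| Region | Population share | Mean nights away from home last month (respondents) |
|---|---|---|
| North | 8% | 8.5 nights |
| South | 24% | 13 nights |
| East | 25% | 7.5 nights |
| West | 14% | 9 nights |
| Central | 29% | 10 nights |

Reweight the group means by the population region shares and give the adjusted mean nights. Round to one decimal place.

Each cell contributes population-share × respondent value:
  North: 0.08 × 8.5 = 0.68
  South: 0.24 × 13 = 3.12
  East: 0.25 × 7.5 = 1.875
  West: 0.14 × 9 = 1.26
  Central: 0.29 × 10 = 2.9
Post-stratified estimate = 9.835 → 9.8.

9.8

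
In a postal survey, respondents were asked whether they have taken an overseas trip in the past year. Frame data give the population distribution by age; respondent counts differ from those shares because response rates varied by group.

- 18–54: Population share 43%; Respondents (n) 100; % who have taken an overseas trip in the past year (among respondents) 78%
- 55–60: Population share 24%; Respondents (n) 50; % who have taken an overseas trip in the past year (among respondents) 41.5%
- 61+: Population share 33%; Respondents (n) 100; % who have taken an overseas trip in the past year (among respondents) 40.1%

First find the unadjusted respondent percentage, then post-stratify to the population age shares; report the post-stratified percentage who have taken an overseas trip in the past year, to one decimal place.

Naive respondent-only estimate (weights = respondent counts):
  (100/250)×78 + (50/250)×41.5 + (100/250)×40.1 = 55.54%
Post-stratified estimate weights by population shares:
  0.43×78 + 0.24×41.5 + 0.33×40.1 = 56.733%

56.7%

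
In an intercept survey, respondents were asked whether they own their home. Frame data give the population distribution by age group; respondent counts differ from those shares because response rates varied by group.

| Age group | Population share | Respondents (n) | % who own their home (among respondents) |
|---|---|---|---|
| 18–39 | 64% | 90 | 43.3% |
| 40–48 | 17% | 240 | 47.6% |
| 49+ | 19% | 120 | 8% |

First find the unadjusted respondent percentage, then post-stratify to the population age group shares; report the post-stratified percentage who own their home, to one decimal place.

Unadjusted (pooled respondent) estimate weights by respondent counts:
  (90/450)×43.3 + (240/450)×47.6 + (120/450)×8 = 36.18%
Reweighting by population age group shares:
  0.64×43.3 + 0.17×47.6 + 0.19×8 = 37.324%

37.3%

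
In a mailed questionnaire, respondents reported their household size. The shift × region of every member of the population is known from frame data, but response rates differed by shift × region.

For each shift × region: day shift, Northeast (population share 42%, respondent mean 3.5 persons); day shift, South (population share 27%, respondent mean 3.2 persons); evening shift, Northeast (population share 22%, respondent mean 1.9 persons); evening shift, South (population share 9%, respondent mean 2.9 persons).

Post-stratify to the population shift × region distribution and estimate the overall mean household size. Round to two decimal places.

Weight each group's respondent value by its population share:
  day shift, Northeast: 0.42 × 3.5 = 1.47
  day shift, South: 0.27 × 3.2 = 0.864
  evening shift, Northeast: 0.22 × 1.9 = 0.418
  evening shift, South: 0.09 × 2.9 = 0.261
Post-stratified estimate = 3.013 → 3.01.

3.01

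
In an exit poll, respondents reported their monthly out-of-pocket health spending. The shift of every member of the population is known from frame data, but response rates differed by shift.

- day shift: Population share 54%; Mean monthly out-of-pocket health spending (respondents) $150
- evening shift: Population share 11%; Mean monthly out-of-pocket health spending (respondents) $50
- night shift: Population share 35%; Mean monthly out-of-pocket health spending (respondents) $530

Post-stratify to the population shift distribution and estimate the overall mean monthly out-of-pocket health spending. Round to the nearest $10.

Post-stratification weights by population share, not respondent share:
  day shift: 0.54 × 150 = 81
  evening shift: 0.11 × 50 = 5.5
  night shift: 0.35 × 530 = 185.5
Post-stratified estimate = 272 → $270.

$270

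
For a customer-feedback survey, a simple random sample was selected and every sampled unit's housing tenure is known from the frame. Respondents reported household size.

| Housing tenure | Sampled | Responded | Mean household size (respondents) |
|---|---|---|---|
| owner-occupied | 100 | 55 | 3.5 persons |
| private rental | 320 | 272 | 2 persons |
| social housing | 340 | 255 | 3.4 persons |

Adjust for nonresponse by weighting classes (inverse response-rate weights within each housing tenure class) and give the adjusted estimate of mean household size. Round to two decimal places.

2.82

Response rates by class: owner-occupied 55/100 = 55%, private rental 272/320 = 85%, social housing 255/340 = 75%.
Weighting each respondent by the inverse class response rate inflates each class back to its sampled size, so the class weight is n_sampled:
  owner-occupied: 100 × 3.5 = 350
  private rental: 320 × 2 = 640
  social housing: 340 × 3.4 = 1156
Adjusted estimate = 2146 / 760 = 2.82368 → 2.82.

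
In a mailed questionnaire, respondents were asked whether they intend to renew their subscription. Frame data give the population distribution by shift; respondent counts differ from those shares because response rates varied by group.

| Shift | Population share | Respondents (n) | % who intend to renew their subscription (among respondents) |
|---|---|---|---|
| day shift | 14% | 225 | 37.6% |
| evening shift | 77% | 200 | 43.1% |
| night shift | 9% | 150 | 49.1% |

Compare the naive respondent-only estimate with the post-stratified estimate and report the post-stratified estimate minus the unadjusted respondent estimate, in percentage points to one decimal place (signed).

+0.4 percentage points

Without adjustment, the pooled respondent share is:
  (225/575)×37.6 + (200/575)×43.1 + (150/575)×49.1 = 42.513%
Reweighting by population shift shares:
  0.14×37.6 + 0.77×43.1 + 0.09×49.1 = 42.87%
Difference = 42.87 − 42.513 = 0.357 pp.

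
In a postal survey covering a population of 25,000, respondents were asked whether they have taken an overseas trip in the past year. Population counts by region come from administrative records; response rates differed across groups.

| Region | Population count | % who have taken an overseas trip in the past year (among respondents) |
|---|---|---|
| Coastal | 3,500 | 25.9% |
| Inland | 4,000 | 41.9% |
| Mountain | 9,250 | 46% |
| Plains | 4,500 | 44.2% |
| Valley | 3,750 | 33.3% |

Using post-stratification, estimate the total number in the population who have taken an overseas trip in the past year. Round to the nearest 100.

10,100

Apply each group's respondent rate to its population count:
  Coastal: 3,500 × 25.9% = 906.5
  Inland: 4,000 × 41.9% = 1676
  Mountain: 9,250 × 46% = 4255
  Plains: 4,500 × 44.2% = 1989
  Valley: 3,750 × 33.3% = 1248.75
Estimated total = 10075.2 → 10,100.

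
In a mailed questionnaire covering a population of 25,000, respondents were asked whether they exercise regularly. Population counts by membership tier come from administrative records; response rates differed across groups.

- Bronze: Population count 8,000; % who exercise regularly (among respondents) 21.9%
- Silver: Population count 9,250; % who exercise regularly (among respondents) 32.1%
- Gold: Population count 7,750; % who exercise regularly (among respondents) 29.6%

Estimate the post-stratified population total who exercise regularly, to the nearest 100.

7,000

Each cell contributes its population count × the respondent rate:
  Bronze: 8,000 × 21.9% = 1752
  Silver: 9,250 × 32.1% = 2969.25
  Gold: 7,750 × 29.6% = 2294
Estimated total = 7015.25 → 7,000.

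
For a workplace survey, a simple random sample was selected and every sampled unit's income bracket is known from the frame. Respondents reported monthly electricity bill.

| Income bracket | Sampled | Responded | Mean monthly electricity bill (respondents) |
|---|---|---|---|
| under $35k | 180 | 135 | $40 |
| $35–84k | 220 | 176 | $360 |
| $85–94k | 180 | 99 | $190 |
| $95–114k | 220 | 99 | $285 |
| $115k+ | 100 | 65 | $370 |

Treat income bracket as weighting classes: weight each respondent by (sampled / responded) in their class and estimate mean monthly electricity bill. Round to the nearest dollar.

Response rates by class: under $35k 135/180 = 75%, $35–84k 176/220 = 80%, $85–94k 99/180 = 55%, $95–114k 99/220 = 45%, $115k+ 65/100 = 65%.
Each respondent's weight = sampled/responded in their class; summing within a class gives n_sampled, so:
  under $35k: 180 × 40 = 7200
  $35–84k: 220 × 360 = 79,200
  $85–94k: 180 × 190 = 34,200
  $95–114k: 220 × 285 = 62,700
  $115k+: 100 × 370 = 37,000
Adjusted estimate = 220,300 / 900 = 244.778 → $245.

$245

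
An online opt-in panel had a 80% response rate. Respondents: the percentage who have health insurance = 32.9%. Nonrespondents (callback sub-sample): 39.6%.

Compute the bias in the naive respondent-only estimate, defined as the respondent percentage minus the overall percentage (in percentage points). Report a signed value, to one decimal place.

-1.3 percentage points

Nonresponse fraction = 1 − 0.8 = 0.2.
Bias = (nonresponse fraction) × (respondent percentage − nonrespondent percentage)
     = 0.2 × (32.9 − 39.6) = 0.2 × -6.7 = -1.34.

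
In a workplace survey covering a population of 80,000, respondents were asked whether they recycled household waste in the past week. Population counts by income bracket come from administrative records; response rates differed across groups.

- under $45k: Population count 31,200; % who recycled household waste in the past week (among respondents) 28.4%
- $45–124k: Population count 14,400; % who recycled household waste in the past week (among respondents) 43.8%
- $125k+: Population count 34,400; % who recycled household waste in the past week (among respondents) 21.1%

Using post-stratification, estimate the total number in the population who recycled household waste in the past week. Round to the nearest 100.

22,400

Apply each group's respondent rate to its population count:
  under $45k: 31,200 × 28.4% = 8860.8
  $45–124k: 14,400 × 43.8% = 6307.2
  $125k+: 34,400 × 21.1% = 7258.4
Estimated total = 22426.4 → 22,400.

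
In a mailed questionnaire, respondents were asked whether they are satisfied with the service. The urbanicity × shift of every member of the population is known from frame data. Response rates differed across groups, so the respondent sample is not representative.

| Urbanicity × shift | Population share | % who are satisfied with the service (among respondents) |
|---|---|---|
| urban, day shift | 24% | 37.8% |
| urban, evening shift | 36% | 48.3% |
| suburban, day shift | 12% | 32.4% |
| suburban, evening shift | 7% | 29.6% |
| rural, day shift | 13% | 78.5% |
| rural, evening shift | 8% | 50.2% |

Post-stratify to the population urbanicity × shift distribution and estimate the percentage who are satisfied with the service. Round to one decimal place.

Reweight to the known urbanicity × shift distribution:
  urban, day shift: 0.24 × 37.8 = 9.072
  urban, evening shift: 0.36 × 48.3 = 17.388
  suburban, day shift: 0.12 × 32.4 = 3.888
  suburban, evening shift: 0.07 × 29.6 = 2.072
  rural, day shift: 0.13 × 78.5 = 10.205
  rural, evening shift: 0.08 × 50.2 = 4.016
Post-stratified estimate = 46.641 → 46.6%.

46.6%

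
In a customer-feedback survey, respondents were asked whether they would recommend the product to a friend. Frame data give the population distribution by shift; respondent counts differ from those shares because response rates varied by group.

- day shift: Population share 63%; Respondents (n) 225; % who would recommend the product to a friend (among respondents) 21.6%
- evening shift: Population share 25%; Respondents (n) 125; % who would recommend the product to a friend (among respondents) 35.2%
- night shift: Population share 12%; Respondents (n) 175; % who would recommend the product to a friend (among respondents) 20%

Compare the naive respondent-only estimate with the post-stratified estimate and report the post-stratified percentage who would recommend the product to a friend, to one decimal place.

24.8%

Naive respondent-only estimate (weights = respondent counts):
  (225/525)×21.6 + (125/525)×35.2 + (175/525)×20 = 24.3048%
Post-stratifying to population shares instead:
  0.63×21.6 + 0.25×35.2 + 0.12×20 = 24.808%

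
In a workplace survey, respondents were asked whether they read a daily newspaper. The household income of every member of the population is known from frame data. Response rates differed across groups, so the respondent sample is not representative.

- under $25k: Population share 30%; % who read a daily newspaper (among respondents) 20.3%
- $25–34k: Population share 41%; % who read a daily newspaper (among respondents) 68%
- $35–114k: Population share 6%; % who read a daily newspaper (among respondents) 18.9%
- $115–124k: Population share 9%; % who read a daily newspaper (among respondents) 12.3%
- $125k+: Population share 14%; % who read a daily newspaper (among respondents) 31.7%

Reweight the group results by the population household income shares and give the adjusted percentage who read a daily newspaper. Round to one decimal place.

Post-stratification weights by population share, not respondent share:
  under $25k: 0.3 × 20.3 = 6.09
  $25–34k: 0.41 × 68 = 27.88
  $35–114k: 0.06 × 18.9 = 1.134
  $115–124k: 0.09 × 12.3 = 1.107
  $125k+: 0.14 × 31.7 = 4.438
Post-stratified estimate = 40.649 → 40.6%.

40.6%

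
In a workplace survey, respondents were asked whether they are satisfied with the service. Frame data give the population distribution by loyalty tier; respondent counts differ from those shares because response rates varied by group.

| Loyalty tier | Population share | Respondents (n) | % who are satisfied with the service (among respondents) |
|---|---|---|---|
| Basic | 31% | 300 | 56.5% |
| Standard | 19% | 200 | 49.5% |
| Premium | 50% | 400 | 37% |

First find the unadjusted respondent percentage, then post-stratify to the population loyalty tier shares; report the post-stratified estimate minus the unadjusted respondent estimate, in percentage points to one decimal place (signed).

-0.9 percentage points

Naive respondent-only estimate (weights = respondent counts):
  (300/900)×56.5 + (200/900)×49.5 + (400/900)×37 = 46.2778%
Reweighting by population loyalty tier shares:
  0.31×56.5 + 0.19×49.5 + 0.5×37 = 45.42%
Difference = 45.42 − 46.2778 = -0.8578 pp.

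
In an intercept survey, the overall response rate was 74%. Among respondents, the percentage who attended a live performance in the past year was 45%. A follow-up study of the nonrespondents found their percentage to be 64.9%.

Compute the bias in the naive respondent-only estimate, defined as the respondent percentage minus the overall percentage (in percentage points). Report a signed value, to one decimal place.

-5.2 percentage points

Nonresponse fraction = 1 − 0.74 = 0.26.
Bias = (nonresponse fraction) × (respondent percentage − nonrespondent percentage)
     = 0.26 × (45 − 64.9) = 0.26 × -19.9 = -5.174.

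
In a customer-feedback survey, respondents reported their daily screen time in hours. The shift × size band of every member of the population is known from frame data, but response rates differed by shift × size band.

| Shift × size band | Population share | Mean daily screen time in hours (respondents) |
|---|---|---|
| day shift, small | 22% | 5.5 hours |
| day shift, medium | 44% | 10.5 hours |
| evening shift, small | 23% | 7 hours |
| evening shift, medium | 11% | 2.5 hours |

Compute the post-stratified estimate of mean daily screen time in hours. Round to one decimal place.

7.7

Each cell contributes population-share × respondent value:
  day shift, small: 0.22 × 5.5 = 1.21
  day shift, medium: 0.44 × 10.5 = 4.62
  evening shift, small: 0.23 × 7 = 1.61
  evening shift, medium: 0.11 × 2.5 = 0.275
Post-stratified estimate = 7.715 → 7.7.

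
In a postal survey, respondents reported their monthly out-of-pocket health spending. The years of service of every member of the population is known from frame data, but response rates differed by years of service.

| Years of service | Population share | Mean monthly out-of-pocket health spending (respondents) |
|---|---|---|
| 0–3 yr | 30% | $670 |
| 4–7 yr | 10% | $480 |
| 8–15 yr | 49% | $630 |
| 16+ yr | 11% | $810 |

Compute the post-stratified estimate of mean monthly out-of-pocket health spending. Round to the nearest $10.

$650

Each cell contributes population-share × respondent value:
  0–3 yr: 0.3 × 670 = 201
  4–7 yr: 0.1 × 480 = 48
  8–15 yr: 0.49 × 630 = 308.7
  16+ yr: 0.11 × 810 = 89.1
Post-stratified estimate = 646.8 → $650.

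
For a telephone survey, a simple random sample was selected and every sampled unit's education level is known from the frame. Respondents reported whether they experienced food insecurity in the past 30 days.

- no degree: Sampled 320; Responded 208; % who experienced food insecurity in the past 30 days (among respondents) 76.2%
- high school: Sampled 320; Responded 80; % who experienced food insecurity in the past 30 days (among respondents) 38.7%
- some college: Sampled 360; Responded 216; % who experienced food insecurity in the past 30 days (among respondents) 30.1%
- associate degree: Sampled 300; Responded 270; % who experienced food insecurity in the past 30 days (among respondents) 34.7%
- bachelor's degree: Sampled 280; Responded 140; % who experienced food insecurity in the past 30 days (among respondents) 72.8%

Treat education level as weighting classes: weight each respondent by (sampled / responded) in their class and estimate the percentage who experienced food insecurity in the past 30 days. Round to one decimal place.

49.6%

Response rates by class: no degree 208/320 = 65%, high school 80/320 = 25%, some college 216/360 = 60%, associate degree 270/300 = 90%, bachelor's degree 140/280 = 50%.
Each respondent's weight = sampled/responded in their class; summing within a class gives n_sampled, so:
  no degree: 320 × 76.2 = 24,384
  high school: 320 × 38.7 = 12,384
  some college: 360 × 30.1 = 10,836
  associate degree: 300 × 34.7 = 10,410
  bachelor's degree: 280 × 72.8 = 20,384
Adjusted estimate = 78,398 / 1,580 = 49.619 → 49.6%.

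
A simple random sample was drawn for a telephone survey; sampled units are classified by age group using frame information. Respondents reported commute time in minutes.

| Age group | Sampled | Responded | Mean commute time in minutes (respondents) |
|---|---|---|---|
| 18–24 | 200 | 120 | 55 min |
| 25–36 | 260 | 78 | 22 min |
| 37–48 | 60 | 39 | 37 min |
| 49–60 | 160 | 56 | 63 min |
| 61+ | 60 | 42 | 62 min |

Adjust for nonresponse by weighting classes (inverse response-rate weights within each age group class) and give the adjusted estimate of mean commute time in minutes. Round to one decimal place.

44.2

Class response rates: 18–24 120/200 = 60%, 25–36 78/260 = 30%, 37–48 39/60 = 65%, 49–60 56/160 = 35%, 61+ 42/60 = 70%.
Each respondent's weight = sampled/responded in their class; summing within a class gives n_sampled, so:
  18–24: 200 × 55 = 11,000
  25–36: 260 × 22 = 5720
  37–48: 60 × 37 = 2220
  49–60: 160 × 63 = 10,080
  61+: 60 × 62 = 3720
Adjusted estimate = 32,740 / 740 = 44.2432 → 44.2.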